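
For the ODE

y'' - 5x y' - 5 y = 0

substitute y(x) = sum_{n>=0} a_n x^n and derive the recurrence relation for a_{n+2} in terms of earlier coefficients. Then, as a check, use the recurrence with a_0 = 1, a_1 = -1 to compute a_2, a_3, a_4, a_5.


Substitute y = sum_n a_n x^n.
y''(x) has coefficient (n+2)(n+1) a_{n+2} at x^n;
-5 x y'(x) has coefficient -5 n a_n at x^n (shift);
-5 y(x) has coefficient -5 a_n at x^n.
Matching x^n: (n+2)(n+1) a_{n+2} + (-5n - 5) a_n = 0.
Thus a_{n+2} = (5n + 5) / ((n+1)(n+2)) * a_n.

Check with a_0 = 1, a_1 = -1 (apply the recurrence for n = 0, 1, 2, 3): a_0 = 1, a_1 = -1, a_2 = 5/2, a_3 = -5/3, a_4 = 25/8, a_5 = -5/3.

a_(n+2) = (5n + 5) / ((n+1)(n+2)) * a_n; check: a_0 = 1, a_1 = -1, a_2 = 5/2, a_3 = -5/3, a_4 = 25/8, a_5 = -5/3


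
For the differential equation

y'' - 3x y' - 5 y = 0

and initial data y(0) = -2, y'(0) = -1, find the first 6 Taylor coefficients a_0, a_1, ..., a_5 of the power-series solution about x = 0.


Ansatz: y(x) = sum_{n>=0} a_n x^n, so y'(x) = sum_{n>=1} n a_n x^(n-1) and y''(x) = sum_{n>=2} n(n-1) a_n x^(n-2).
Substitute into P(x) y'' + Q(x) y' + R(x) y = 0 with P(x) = 1, Q(x) = -3x, R(x) = -5, and match powers of x.
Initial conditions: a_0 = -2, a_1 = -1.
Setting the coefficient of each power of x to zero and solving order by order (substituting the coefficients already found):
  x^0: 2 a_2 - 5 a_0 = 0  ->  2 a_2 = 5 a_0 = -10  ->  a_2 = -5
  x^1: 6 a_3 - 8 a_1 = 0  ->  6 a_3 = 8 a_1 = -8  ->  a_3 = -4/3
  x^2: 12 a_4 - 11 a_2 = 0  ->  12 a_4 = 11 a_2 = -55  ->  a_4 = -55/12
  x^3: 20 a_5 - 14 a_3 = 0  ->  20 a_5 = 14 a_3 = -56/3  ->  a_5 = -14/15
Truncated series: y(x) = -2 - x - 5 x^2 - (4/3) x^3 - (55/12) x^4 - (14/15) x^5 + O(x^6).

a_0 = -2; a_1 = -1; a_2 = -5; a_3 = -4/3; a_4 = -55/12; a_5 = -14/15


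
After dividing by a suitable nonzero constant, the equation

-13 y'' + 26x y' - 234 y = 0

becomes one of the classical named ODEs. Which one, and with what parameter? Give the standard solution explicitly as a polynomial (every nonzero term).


All three coefficients share the factor -13; dividing through by -13 gives  y'' - 2x y' + 18 y = 0.
This matches the Hermite equation y'' - 2x y' + 2n y = 0 with 2n = 18, so n = 9; the polynomial solution is H_9(x).
With y = sum_k a_k x^k, matching x^k gives (k+2)(k+1) a_{k+2} = 2(k - n) a_k = 2(k - 9) a_k. The right side vanishes at k = 9, so the series with the parity of 9 terminates at degree 9.
Standard normalization: leading coefficient of H_n is 2^n, so a_9 = 2^9 = 512. Work downward with a_k = (k+1)(k+2) a_{k+2} / (2(k - n)):
  a_7 = (8)(9)(512) / (2(7 - 9)) = 36864/(-4) = -9216
  a_5 = (6)(7)(-9216) / (2(5 - 9)) = -387072/(-8) = 48384
  a_3 = (4)(5)(48384) / (2(3 - 9)) = 967680/(-12) = -80640
  a_1 = (2)(3)(-80640) / (2(1 - 9)) = -483840/(-16) = 30240
Hence H_9(x) = 512 x^9 - 9216 x^7 + 48384 x^5 - 80640 x^3 + 30240 x.

H_9(x); series = 512 x^9 - 9216 x^7 + 48384 x^5 - 80640 x^3 + 30240 x


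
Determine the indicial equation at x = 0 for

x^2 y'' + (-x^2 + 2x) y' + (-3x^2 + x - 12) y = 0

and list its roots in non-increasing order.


Divide by x^2 to reach normal form y'' + P_1(x) y' + P_2(x) y = 0 with P_1(x) = -1 + 2/x and P_2(x) = -3 + 1/x - 12/x^2.
x = 0 is a singular point because the y'-coefficient -1 + 2/x has a pole at x = 0 and the y-coefficient -3 + 1/x - 12/x^2 has a pole at x = 0.
It is a regular singular point because x P_1(x) = p(x) = 2 - x and x^2 P_2(x) = q(x) = -3x^2 + x - 12 are polynomials, hence analytic at x = 0.
p(0) = 2,  q(0) = -12.
Indicial equation: r(r-1) + p(0) r + q(0) = 0, i.e. r^2 + (p(0) - 1) r + q(0) = 0, i.e. r^2 + 1 r - 12 = 0.
Discriminant: (1)^2 - 4(-12) = 49, so r = (-1 ± 7)/2.
Solving: r_1 = 3, r_2 = -4.

indicial: r^2 + 1 r - 12 = 0; roots r_1 = 3, r_2 = -4


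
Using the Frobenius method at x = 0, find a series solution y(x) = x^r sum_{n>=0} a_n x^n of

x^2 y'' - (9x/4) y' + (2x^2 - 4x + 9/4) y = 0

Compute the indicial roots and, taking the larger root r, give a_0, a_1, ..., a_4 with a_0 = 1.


Write in Frobenius form y'' + (p(x)/x) y' + (q(x)/x^2) y = 0:
  p(x) = -9/4,  q(x) = 2x^2 - 4x + 9/4.
Indicial equation: r(r-1) + (-9/4) r + (9/4) = 0 -> roots r_1 = 9/4, r_2 = 1.
Take r = r_1 = 9/4. Let y(x) = x^r sum_{n>=0} a_n x^n with a_0 = 1.
Substitute y = x^r sum a_n x^n and match x^{r+n}. The recurrence is
  D(n) a_n - 4 a_{n-1} + 2 a_{n-2} = 0,  where D(n) = (r+n)(r+n-1) + (-9/4)(r+n) + (9/4).
  a_n = [4 a_{n-1} - 2 a_{n-2}] / D(n).
Since the indicial polynomial factors as (r - r_1)(r - r_2), D(n) = (r_1 + n - r_1)(r_1 + n - r_2) = n(n + 5/4).
Evaluating step by step (a_0 = 1):
  n = 1: D(1) = 1(1 + 5/4) = 9/4; numerator = 4(1) = 4; a_1 = (4)/(9/4) = 16/9
  n = 2: D(2) = 2(2 + 5/4) = 13/2; numerator = 4(16/9) - 2(1) = 46/9; a_2 = (46/9)/(13/2) = 92/117
  n = 3: D(3) = 3(3 + 5/4) = 51/4; numerator = 4(92/117) - 2(16/9) = -16/39; a_3 = (-16/39)/(51/4) = -64/1989
  n = 4: D(4) = 4(4 + 5/4) = 21; numerator = 4(-64/1989) - 2(92/117) = -376/221; a_4 = (-376/221)/(21) = -376/4641

r = 9/4; a_0 = 1; a_1 = 16/9; a_2 = 92/117; a_3 = -64/1989; a_4 = -376/4641


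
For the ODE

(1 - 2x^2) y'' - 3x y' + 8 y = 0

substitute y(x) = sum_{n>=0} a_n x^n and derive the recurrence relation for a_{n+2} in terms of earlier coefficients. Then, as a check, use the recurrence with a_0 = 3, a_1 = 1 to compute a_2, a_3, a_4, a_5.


Substitute y = sum_n a_n x^n.
(1 - 2 x^2) y'' contributes (n+2)(n+1) a_{n+2} - 2 n(n-1) a_n at x^n.
-3 x y'(x) contributes -3 n a_n at x^n.
8 y(x) contributes 8 a_n at x^n.
Matching x^n: (n+2)(n+1) a_{n+2} + (-2 n(n-1) - 3 n + 8) a_n = 0.
Thus a_{n+2} = (2 n(n-1) + 3 n - 8) / ((n+1)(n+2)) * a_n.

Check with a_0 = 3, a_1 = 1 (apply the recurrence for n = 0, 1, 2, 3): a_0 = 3, a_1 = 1, a_2 = -12, a_3 = -5/6, a_4 = -2, a_5 = -13/24.

a_(n+2) = (2 n(n-1) + 3 n - 8) / ((n+1)(n+2)) * a_n; check: a_0 = 3, a_1 = 1, a_2 = -12, a_3 = -5/6, a_4 = -2, a_5 = -13/24


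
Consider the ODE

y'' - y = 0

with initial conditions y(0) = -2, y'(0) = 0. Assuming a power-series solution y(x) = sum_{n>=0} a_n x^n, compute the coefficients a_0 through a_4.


Ansatz: y(x) = sum_{n>=0} a_n x^n, so y'(x) = sum_{n>=1} n a_n x^(n-1) and y''(x) = sum_{n>=2} n(n-1) a_n x^(n-2).
Substitute into P(x) y'' + Q(x) y' + R(x) y = 0 with P(x) = 1, Q(x) = 0, R(x) = -1, and match powers of x.
Initial conditions: a_0 = -2, a_1 = 0.
Setting the coefficient of each power of x to zero and solving order by order (substituting the coefficients already found):
  x^0: 2 a_2 - a_0 = 0  ->  2 a_2 = a_0 = -2  ->  a_2 = -1
  x^1: 6 a_3 - a_1 = 0  ->  6 a_3 = a_1 = 0  ->  a_3 = 0
  x^2: 12 a_4 - a_2 = 0  ->  12 a_4 = a_2 = -1  ->  a_4 = -1/12
Truncated series: y(x) = -2 - x^2 - (1/12) x^4 + O(x^5).

a_0 = -2; a_1 = 0; a_2 = -1; a_3 = 0; a_4 = -1/12


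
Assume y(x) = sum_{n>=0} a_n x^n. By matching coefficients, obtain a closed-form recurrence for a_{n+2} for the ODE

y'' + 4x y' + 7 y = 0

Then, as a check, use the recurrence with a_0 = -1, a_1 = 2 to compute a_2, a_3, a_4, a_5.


Substitute y = sum_n a_n x^n.
y''(x) has coefficient (n+2)(n+1) a_{n+2} at x^n;
4 x y'(x) has coefficient 4 n a_n at x^n (shift);
7 y(x) has coefficient 7 a_n at x^n.
Matching x^n: (n+2)(n+1) a_{n+2} + (4n + 7) a_n = 0.
Thus a_{n+2} = (-4n - 7) / ((n+1)(n+2)) * a_n.

Check with a_0 = -1, a_1 = 2 (apply the recurrence for n = 0, 1, 2, 3): a_0 = -1, a_1 = 2, a_2 = 7/2, a_3 = -11/3, a_4 = -35/8, a_5 = 209/60.

a_(n+2) = (-4n - 7) / ((n+1)(n+2)) * a_n; check: a_0 = -1, a_1 = 2, a_2 = 7/2, a_3 = -11/3, a_4 = -35/8, a_5 = 209/60


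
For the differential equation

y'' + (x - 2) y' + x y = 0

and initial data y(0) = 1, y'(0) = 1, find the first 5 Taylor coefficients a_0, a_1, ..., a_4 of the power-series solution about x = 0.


Ansatz: y(x) = sum_{n>=0} a_n x^n, so y'(x) = sum_{n>=1} n a_n x^(n-1) and y''(x) = sum_{n>=2} n(n-1) a_n x^(n-2).
Substitute into P(x) y'' + Q(x) y' + R(x) y = 0 with P(x) = 1, Q(x) = x - 2, R(x) = x, and match powers of x.
Initial conditions: a_0 = 1, a_1 = 1.
Setting the coefficient of each power of x to zero and solving order by order (substituting the coefficients already found):
  x^0: 2 a_2 - 2 a_1 = 0  ->  2 a_2 = 2 a_1 = 2  ->  a_2 = 1
  x^1: 6 a_3 - 4 a_2 + a_1 + a_0 = 0  ->  6 a_3 = 4 a_2 - a_1 - a_0 = 2  ->  a_3 = 1/3
  x^2: 12 a_4 - 6 a_3 + 2 a_2 + a_1 = 0  ->  12 a_4 = 6 a_3 - 2 a_2 - a_1 = -1  ->  a_4 = -1/12
Truncated series: y(x) = 1 + x + x^2 + (1/3) x^3 - (1/12) x^4 + O(x^5).

a_0 = 1; a_1 = 1; a_2 = 1; a_3 = 1/3; a_4 = -1/12


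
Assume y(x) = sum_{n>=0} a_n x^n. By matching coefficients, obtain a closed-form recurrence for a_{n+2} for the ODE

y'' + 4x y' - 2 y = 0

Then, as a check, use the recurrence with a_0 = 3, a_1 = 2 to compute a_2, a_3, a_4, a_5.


Substitute y = sum_n a_n x^n.
y''(x) has coefficient (n+2)(n+1) a_{n+2} at x^n;
4 x y'(x) has coefficient 4 n a_n at x^n (shift);
-2 y(x) has coefficient -2 a_n at x^n.
Matching x^n: (n+2)(n+1) a_{n+2} + (4n - 2) a_n = 0.
Thus a_{n+2} = (-4n + 2) / ((n+1)(n+2)) * a_n.

Check with a_0 = 3, a_1 = 2 (apply the recurrence for n = 0, 1, 2, 3): a_0 = 3, a_1 = 2, a_2 = 3, a_3 = -2/3, a_4 = -3/2, a_5 = 1/3.

a_(n+2) = (-4n + 2) / ((n+1)(n+2)) * a_n; check: a_0 = 3, a_1 = 2, a_2 = 3, a_3 = -2/3, a_4 = -3/2, a_5 = 1/3


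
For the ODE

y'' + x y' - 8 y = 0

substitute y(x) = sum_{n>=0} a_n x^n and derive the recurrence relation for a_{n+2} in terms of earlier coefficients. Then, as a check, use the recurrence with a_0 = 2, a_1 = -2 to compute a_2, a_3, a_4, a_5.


Substitute y = sum_n a_n x^n.
y''(x) has coefficient (n+2)(n+1) a_{n+2} at x^n;
x y'(x) has coefficient n a_n at x^n (shift);
-8 y(x) has coefficient -8 a_n at x^n.
Matching x^n: (n+2)(n+1) a_{n+2} + (n - 8) a_n = 0.
Thus a_{n+2} = (-n + 8) / ((n+1)(n+2)) * a_n.

Check with a_0 = 2, a_1 = -2 (apply the recurrence for n = 0, 1, 2, 3): a_0 = 2, a_1 = -2, a_2 = 8, a_3 = -7/3, a_4 = 4, a_5 = -7/12.

a_(n+2) = (-n + 8) / ((n+1)(n+2)) * a_n; check: a_0 = 2, a_1 = -2, a_2 = 8, a_3 = -7/3, a_4 = 4, a_5 = -7/12


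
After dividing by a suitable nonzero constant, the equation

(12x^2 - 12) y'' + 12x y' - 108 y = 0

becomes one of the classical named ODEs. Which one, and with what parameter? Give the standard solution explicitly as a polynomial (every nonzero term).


All three coefficients share the factor -12; dividing through by -12 gives  (1 - x^2) y'' - x y' + 9 y = 0.
This matches the Chebyshev equation (1 - x^2) y'' - x y' + n^2 y = 0 (note the -x y' term, not -2x y') with n^2 = 9, so n = 3; the polynomial solution is T_3(x).
With y = sum_k a_k x^k, matching x^k gives (k+2)(k+1) a_{k+2} = (k^2 - n^2) a_k = (k - 3)(k + 3) a_k. The right side vanishes at k = 3, so the series with the parity of 3 terminates at degree 3.
Standard normalization: leading coefficient of T_n is 2^(n-1), so a_3 = 2^2 = 4. Work downward with a_k = (k+1)(k+2) a_{k+2} / ((k - 3)(k + 3)):
  a_1 = (2)(3)(4) / ((1 - 3)(1 + 3)) = 24/(-8) = -3
Hence T_3(x) = 4 x^3 - 3 x.

T_3(x); series = 4 x^3 - 3 x


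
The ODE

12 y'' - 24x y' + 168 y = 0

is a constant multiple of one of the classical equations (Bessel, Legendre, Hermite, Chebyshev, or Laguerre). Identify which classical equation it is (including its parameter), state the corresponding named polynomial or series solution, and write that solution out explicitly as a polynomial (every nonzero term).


All three coefficients share the factor 12; dividing through by 12 gives  y'' - 2x y' + 14 y = 0.
This matches the Hermite equation y'' - 2x y' + 2n y = 0 with 2n = 14, so n = 7; the polynomial solution is H_7(x).
With y = sum_k a_k x^k, matching x^k gives (k+2)(k+1) a_{k+2} = 2(k - n) a_k = 2(k - 7) a_k. The right side vanishes at k = 7, so the series with the parity of 7 terminates at degree 7.
Standard normalization: leading coefficient of H_n is 2^n, so a_7 = 2^7 = 128. Work downward with a_k = (k+1)(k+2) a_{k+2} / (2(k - n)):
  a_5 = (6)(7)(128) / (2(5 - 7)) = 5376/(-4) = -1344
  a_3 = (4)(5)(-1344) / (2(3 - 7)) = -26880/(-8) = 3360
  a_1 = (2)(3)(3360) / (2(1 - 7)) = 20160/(-12) = -1680
Hence H_7(x) = 128 x^7 - 1344 x^5 + 3360 x^3 - 1680 x.

H_7(x); series = 128 x^7 - 1344 x^5 + 3360 x^3 - 1680 x


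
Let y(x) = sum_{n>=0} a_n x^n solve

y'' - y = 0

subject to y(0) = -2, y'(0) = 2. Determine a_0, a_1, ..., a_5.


Ansatz: y(x) = sum_{n>=0} a_n x^n, so y'(x) = sum_{n>=1} n a_n x^(n-1) and y''(x) = sum_{n>=2} n(n-1) a_n x^(n-2).
Substitute into P(x) y'' + Q(x) y' + R(x) y = 0 with P(x) = 1, Q(x) = 0, R(x) = -1, and match powers of x.
Initial conditions: a_0 = -2, a_1 = 2.
Setting the coefficient of each power of x to zero and solving order by order (substituting the coefficients already found):
  x^0: 2 a_2 - a_0 = 0  ->  2 a_2 = a_0 = -2  ->  a_2 = -1
  x^1: 6 a_3 - a_1 = 0  ->  6 a_3 = a_1 = 2  ->  a_3 = 1/3
  x^2: 12 a_4 - a_2 = 0  ->  12 a_4 = a_2 = -1  ->  a_4 = -1/12
  x^3: 20 a_5 - a_3 = 0  ->  20 a_5 = a_3 = 1/3  ->  a_5 = 1/60
Truncated series: y(x) = -2 + 2 x - x^2 + (1/3) x^3 - (1/12) x^4 + (1/60) x^5 + O(x^6).

a_0 = -2; a_1 = 2; a_2 = -1; a_3 = 1/3; a_4 = -1/12; a_5 = 1/60


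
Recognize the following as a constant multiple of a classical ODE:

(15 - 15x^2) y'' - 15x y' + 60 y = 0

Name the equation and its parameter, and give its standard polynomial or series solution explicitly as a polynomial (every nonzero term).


All three coefficients share the factor 15; dividing through by 15 gives  (1 - x^2) y'' - x y' + 4 y = 0.
This matches the Chebyshev equation (1 - x^2) y'' - x y' + n^2 y = 0 (note the -x y' term, not -2x y') with n^2 = 4, so n = 2; the polynomial solution is T_2(x).
With y = sum_k a_k x^k, matching x^k gives (k+2)(k+1) a_{k+2} = (k^2 - n^2) a_k = (k - 2)(k + 2) a_k. The right side vanishes at k = 2, so the series with the parity of 2 terminates at degree 2.
Standard normalization: leading coefficient of T_n is 2^(n-1), so a_2 = 2^1 = 2. Work downward with a_k = (k+1)(k+2) a_{k+2} / ((k - 2)(k + 2)):
  a_0 = (1)(2)(2) / ((0 - 2)(0 + 2)) = 4/(-4) = -1
Hence T_2(x) = 2 x^2 - 1.

T_2(x); series = 2 x^2 - 1


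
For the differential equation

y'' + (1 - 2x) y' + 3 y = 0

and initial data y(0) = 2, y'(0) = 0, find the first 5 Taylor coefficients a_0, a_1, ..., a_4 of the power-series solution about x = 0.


Ansatz: y(x) = sum_{n>=0} a_n x^n, so y'(x) = sum_{n>=1} n a_n x^(n-1) and y''(x) = sum_{n>=2} n(n-1) a_n x^(n-2).
Substitute into P(x) y'' + Q(x) y' + R(x) y = 0 with P(x) = 1, Q(x) = 1 - 2x, R(x) = 3, and match powers of x.
Initial conditions: a_0 = 2, a_1 = 0.
Setting the coefficient of each power of x to zero and solving order by order (substituting the coefficients already found):
  x^0: 2 a_2 + a_1 + 3 a_0 = 0  ->  2 a_2 = -a_1 - 3 a_0 = -6  ->  a_2 = -3
  x^1: 6 a_3 + 2 a_2 + a_1 = 0  ->  6 a_3 = -2 a_2 - a_1 = 6  ->  a_3 = 1
  x^2: 12 a_4 + 3 a_3 - a_2 = 0  ->  12 a_4 = -3 a_3 + a_2 = -6  ->  a_4 = -1/2
Truncated series: y(x) = 2 - 3 x^2 + x^3 - (1/2) x^4 + O(x^5).

a_0 = 2; a_1 = 0; a_2 = -3; a_3 = 1; a_4 = -1/2


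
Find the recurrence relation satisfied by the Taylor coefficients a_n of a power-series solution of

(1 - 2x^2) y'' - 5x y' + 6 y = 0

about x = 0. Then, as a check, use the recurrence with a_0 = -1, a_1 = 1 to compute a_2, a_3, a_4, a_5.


Substitute y = sum_n a_n x^n.
(1 - 2 x^2) y'' contributes (n+2)(n+1) a_{n+2} - 2 n(n-1) a_n at x^n.
-5 x y'(x) contributes -5 n a_n at x^n.
6 y(x) contributes 6 a_n at x^n.
Matching x^n: (n+2)(n+1) a_{n+2} + (-2 n(n-1) - 5 n + 6) a_n = 0.
Thus a_{n+2} = (2 n(n-1) + 5 n - 6) / ((n+1)(n+2)) * a_n.

Check with a_0 = -1, a_1 = 1 (apply the recurrence for n = 0, 1, 2, 3): a_0 = -1, a_1 = 1, a_2 = 3, a_3 = -1/6, a_4 = 2, a_5 = -7/40.

a_(n+2) = (2 n(n-1) + 5 n - 6) / ((n+1)(n+2)) * a_n; check: a_0 = -1, a_1 = 1, a_2 = 3, a_3 = -1/6, a_4 = 2, a_5 = -7/40


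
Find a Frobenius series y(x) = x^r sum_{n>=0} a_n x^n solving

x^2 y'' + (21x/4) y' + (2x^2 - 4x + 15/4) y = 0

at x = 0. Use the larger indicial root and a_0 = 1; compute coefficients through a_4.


Write in Frobenius form y'' + (p(x)/x) y' + (q(x)/x^2) y = 0:
  p(x) = 21/4,  q(x) = 2x^2 - 4x + 15/4.
Indicial equation: r(r-1) + (21/4) r + (15/4) = 0 -> roots r_1 = -5/4, r_2 = -3.
Take r = r_1 = -5/4. Let y(x) = x^r sum_{n>=0} a_n x^n with a_0 = 1.
Substitute y = x^r sum a_n x^n and match x^{r+n}. The recurrence is
  D(n) a_n - 4 a_{n-1} + 2 a_{n-2} = 0,  where D(n) = (r+n)(r+n-1) + (21/4)(r+n) + (15/4).
  a_n = [4 a_{n-1} - 2 a_{n-2}] / D(n).
Since the indicial polynomial factors as (r - r_1)(r - r_2), D(n) = (r_1 + n - r_1)(r_1 + n - r_2) = n(n + 7/4).
Evaluating step by step (a_0 = 1):
  n = 1: D(1) = 1(1 + 7/4) = 11/4; numerator = 4(1) = 4; a_1 = (4)/(11/4) = 16/11
  n = 2: D(2) = 2(2 + 7/4) = 15/2; numerator = 4(16/11) - 2(1) = 42/11; a_2 = (42/11)/(15/2) = 28/55
  n = 3: D(3) = 3(3 + 7/4) = 57/4; numerator = 4(28/55) - 2(16/11) = -48/55; a_3 = (-48/55)/(57/4) = -64/1045
  n = 4: D(4) = 4(4 + 7/4) = 23; numerator = 4(-64/1045) - 2(28/55) = -24/19; a_4 = (-24/19)/(23) = -24/437

r = -5/4; a_0 = 1; a_1 = 16/11; a_2 = 28/55; a_3 = -64/1045; a_4 = -24/437


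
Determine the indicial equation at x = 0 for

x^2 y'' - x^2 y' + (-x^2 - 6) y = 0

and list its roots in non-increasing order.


Divide by x^2 to reach normal form y'' + P_1(x) y' + P_2(x) y = 0 with P_1(x) = -1 and P_2(x) = -1 - 6/x^2.
x = 0 is a singular point because the y-coefficient -1 - 6/x^2 has a pole at x = 0.
It is a regular singular point because x P_1(x) = p(x) = -x and x^2 P_2(x) = q(x) = -x^2 - 6 are polynomials, hence analytic at x = 0.
p(0) = 0,  q(0) = -6.
Indicial equation: r(r-1) + p(0) r + q(0) = 0, i.e. r^2 + (p(0) - 1) r + q(0) = 0, i.e. r^2 - 1 r - 6 = 0.
Discriminant: (-1)^2 - 4(-6) = 25, so r = (1 ± 5)/2.
Solving: r_1 = 3, r_2 = -2.

indicial: r^2 - 1 r - 6 = 0; roots r_1 = 3, r_2 = -2


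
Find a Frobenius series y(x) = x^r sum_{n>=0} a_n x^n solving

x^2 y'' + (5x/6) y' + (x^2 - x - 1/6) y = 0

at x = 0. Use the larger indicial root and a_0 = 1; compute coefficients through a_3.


Write in Frobenius form y'' + (p(x)/x) y' + (q(x)/x^2) y = 0:
  p(x) = 5/6,  q(x) = x^2 - x - 1/6.
Indicial equation: r(r-1) + (5/6) r + (-1/6) = 0 -> roots r_1 = 1/2, r_2 = -1/3.
Take r = r_1 = 1/2. Let y(x) = x^r sum_{n>=0} a_n x^n with a_0 = 1.
Substitute y = x^r sum a_n x^n and match x^{r+n}. The recurrence is
  D(n) a_n - 1 a_{n-1} + 1 a_{n-2} = 0,  where D(n) = (r+n)(r+n-1) + (5/6)(r+n) + (-1/6).
  a_n = [1 a_{n-1} - 1 a_{n-2}] / D(n).
Since the indicial polynomial factors as (r - r_1)(r - r_2), D(n) = (r_1 + n - r_1)(r_1 + n - r_2) = n(n + 5/6).
Evaluating step by step (a_0 = 1):
  n = 1: D(1) = 1(1 + 5/6) = 11/6; numerator = 1(1) = 1; a_1 = (1)/(11/6) = 6/11
  n = 2: D(2) = 2(2 + 5/6) = 17/3; numerator = 1(6/11) - 1(1) = -5/11; a_2 = (-5/11)/(17/3) = -15/187
  n = 3: D(3) = 3(3 + 5/6) = 23/2; numerator = 1(-15/187) - 1(6/11) = -117/187; a_3 = (-117/187)/(23/2) = -234/4301

r = 1/2; a_0 = 1; a_1 = 6/11; a_2 = -15/187; a_3 = -234/4301


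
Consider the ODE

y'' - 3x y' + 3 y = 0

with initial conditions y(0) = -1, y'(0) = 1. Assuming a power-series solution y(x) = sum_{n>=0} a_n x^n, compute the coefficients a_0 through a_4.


Ansatz: y(x) = sum_{n>=0} a_n x^n, so y'(x) = sum_{n>=1} n a_n x^(n-1) and y''(x) = sum_{n>=2} n(n-1) a_n x^(n-2).
Substitute into P(x) y'' + Q(x) y' + R(x) y = 0 with P(x) = 1, Q(x) = -3x, R(x) = 3, and match powers of x.
Initial conditions: a_0 = -1, a_1 = 1.
Setting the coefficient of each power of x to zero and solving order by order (substituting the coefficients already found):
  x^0: 2 a_2 + 3 a_0 = 0  ->  2 a_2 = -3 a_0 = 3  ->  a_2 = 3/2
  x^1: 6 a_3 = 0  ->  a_3 = 0
  x^2: 12 a_4 - 3 a_2 = 0  ->  12 a_4 = 3 a_2 = 9/2  ->  a_4 = 3/8
Truncated series: y(x) = -1 + x + (3/2) x^2 + (3/8) x^4 + O(x^5).

a_0 = -1; a_1 = 1; a_2 = 3/2; a_3 = 0; a_4 = 3/8


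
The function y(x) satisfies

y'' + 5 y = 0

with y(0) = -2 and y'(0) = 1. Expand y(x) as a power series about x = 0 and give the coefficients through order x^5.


Ansatz: y(x) = sum_{n>=0} a_n x^n, so y'(x) = sum_{n>=1} n a_n x^(n-1) and y''(x) = sum_{n>=2} n(n-1) a_n x^(n-2).
Substitute into P(x) y'' + Q(x) y' + R(x) y = 0 with P(x) = 1, Q(x) = 0, R(x) = 5, and match powers of x.
Initial conditions: a_0 = -2, a_1 = 1.
Setting the coefficient of each power of x to zero and solving order by order (substituting the coefficients already found):
  x^0: 2 a_2 + 5 a_0 = 0  ->  2 a_2 = -5 a_0 = 10  ->  a_2 = 5
  x^1: 6 a_3 + 5 a_1 = 0  ->  6 a_3 = -5 a_1 = -5  ->  a_3 = -5/6
  x^2: 12 a_4 + 5 a_2 = 0  ->  12 a_4 = -5 a_2 = -25  ->  a_4 = -25/12
  x^3: 20 a_5 + 5 a_3 = 0  ->  20 a_5 = -5 a_3 = 25/6  ->  a_5 = 5/24
Truncated series: y(x) = -2 + x + 5 x^2 - (5/6) x^3 - (25/12) x^4 + (5/24) x^5 + O(x^6).

a_0 = -2; a_1 = 1; a_2 = 5; a_3 = -5/6; a_4 = -25/12; a_5 = 5/24


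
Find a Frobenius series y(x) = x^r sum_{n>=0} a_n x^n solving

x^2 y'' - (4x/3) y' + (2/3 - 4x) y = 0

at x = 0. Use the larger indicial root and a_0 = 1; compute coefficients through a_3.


Write in Frobenius form y'' + (p(x)/x) y' + (q(x)/x^2) y = 0:
  p(x) = -4/3,  q(x) = 2/3 - 4x.
Indicial equation: r(r-1) + (-4/3) r + (2/3) = 0 -> roots r_1 = 2, r_2 = 1/3.
Take r = r_1 = 2. Let y(x) = x^r sum_{n>=0} a_n x^n with a_0 = 1.
Substitute y = x^r sum a_n x^n and match x^{r+n}. The recurrence is
  D(n) a_n - 4 a_{n-1} = 0,  where D(n) = (r+n)(r+n-1) + (-4/3)(r+n) + (2/3).
  a_n = 4 / D(n) * a_{n-1}.
Since the indicial polynomial factors as (r - r_1)(r - r_2), D(n) = (r_1 + n - r_1)(r_1 + n - r_2) = n(n + 5/3).
Evaluating step by step (a_0 = 1):
  n = 1: D(1) = 1(1 + 5/3) = 8/3; numerator = 4(1) = 4; a_1 = (4)/(8/3) = 3/2
  n = 2: D(2) = 2(2 + 5/3) = 22/3; numerator = 4(3/2) = 6; a_2 = (6)/(22/3) = 9/11
  n = 3: D(3) = 3(3 + 5/3) = 14; numerator = 4(9/11) = 36/11; a_3 = (36/11)/(14) = 18/77

r = 2; a_0 = 1; a_1 = 3/2; a_2 = 9/11; a_3 = 18/77


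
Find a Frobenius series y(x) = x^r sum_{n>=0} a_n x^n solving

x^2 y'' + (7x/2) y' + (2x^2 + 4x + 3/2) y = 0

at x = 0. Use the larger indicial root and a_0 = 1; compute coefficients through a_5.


Write in Frobenius form y'' + (p(x)/x) y' + (q(x)/x^2) y = 0:
  p(x) = 7/2,  q(x) = 2x^2 + 4x + 3/2.
Indicial equation: r(r-1) + (7/2) r + (3/2) = 0 -> roots r_1 = -1, r_2 = -3/2.
Take r = r_1 = -1. Let y(x) = x^r sum_{n>=0} a_n x^n with a_0 = 1.
Substitute y = x^r sum a_n x^n and match x^{r+n}. The recurrence is
  D(n) a_n + 4 a_{n-1} + 2 a_{n-2} = 0,  where D(n) = (r+n)(r+n-1) + (7/2)(r+n) + (3/2).
  a_n = [-4 a_{n-1} - 2 a_{n-2}] / D(n).
Since the indicial polynomial factors as (r - r_1)(r - r_2), D(n) = (r_1 + n - r_1)(r_1 + n - r_2) = n(n + 1/2).
Evaluating step by step (a_0 = 1):
  n = 1: D(1) = 1(1 + 1/2) = 3/2; numerator = -4(1) = -4; a_1 = (-4)/(3/2) = -8/3
  n = 2: D(2) = 2(2 + 1/2) = 5; numerator = -4(-8/3) - 2(1) = 26/3; a_2 = (26/3)/(5) = 26/15
  n = 3: D(3) = 3(3 + 1/2) = 21/2; numerator = -4(26/15) - 2(-8/3) = -8/5; a_3 = (-8/5)/(21/2) = -16/105
  n = 4: D(4) = 4(4 + 1/2) = 18; numerator = -4(-16/105) - 2(26/15) = -20/7; a_4 = (-20/7)/(18) = -10/63
  n = 5: D(5) = 5(5 + 1/2) = 55/2; numerator = -4(-10/63) - 2(-16/105) = 296/315; a_5 = (296/315)/(55/2) = 592/17325

r = -1; a_0 = 1; a_1 = -8/3; a_2 = 26/15; a_3 = -16/105; a_4 = -10/63; a_5 = 592/17325


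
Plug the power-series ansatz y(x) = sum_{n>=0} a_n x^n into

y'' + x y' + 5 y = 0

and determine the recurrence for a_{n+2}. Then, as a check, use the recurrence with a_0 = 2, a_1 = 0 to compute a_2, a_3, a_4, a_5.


Substitute y = sum_n a_n x^n.
y''(x) has coefficient (n+2)(n+1) a_{n+2} at x^n;
x y'(x) has coefficient n a_n at x^n (shift);
5 y(x) has coefficient 5 a_n at x^n.
Matching x^n: (n+2)(n+1) a_{n+2} + (n + 5) a_n = 0.
Thus a_{n+2} = (-n - 5) / ((n+1)(n+2)) * a_n.

Check with a_0 = 2, a_1 = 0 (apply the recurrence for n = 0, 1, 2, 3): a_0 = 2, a_1 = 0, a_2 = -5, a_3 = 0, a_4 = 35/12, a_5 = 0.

a_(n+2) = (-n - 5) / ((n+1)(n+2)) * a_n; check: a_0 = 2, a_1 = 0, a_2 = -5, a_3 = 0, a_4 = 35/12, a_5 = 0


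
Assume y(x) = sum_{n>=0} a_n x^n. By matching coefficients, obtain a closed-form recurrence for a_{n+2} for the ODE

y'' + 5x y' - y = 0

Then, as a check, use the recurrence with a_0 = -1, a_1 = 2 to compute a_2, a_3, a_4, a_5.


Substitute y = sum_n a_n x^n.
y''(x) has coefficient (n+2)(n+1) a_{n+2} at x^n;
5 x y'(x) has coefficient 5 n a_n at x^n (shift);
-y(x) has coefficient -1 a_n at x^n.
Matching x^n: (n+2)(n+1) a_{n+2} + (5n - 1) a_n = 0.
Thus a_{n+2} = (-5n + 1) / ((n+1)(n+2)) * a_n.

Check with a_0 = -1, a_1 = 2 (apply the recurrence for n = 0, 1, 2, 3): a_0 = -1, a_1 = 2, a_2 = -1/2, a_3 = -4/3, a_4 = 3/8, a_5 = 14/15.

a_(n+2) = (-5n + 1) / ((n+1)(n+2)) * a_n; check: a_0 = -1, a_1 = 2, a_2 = -1/2, a_3 = -4/3, a_4 = 3/8, a_5 = 14/15


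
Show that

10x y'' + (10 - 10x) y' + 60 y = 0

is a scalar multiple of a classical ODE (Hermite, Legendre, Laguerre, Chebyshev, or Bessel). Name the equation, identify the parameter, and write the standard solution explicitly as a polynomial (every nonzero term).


All three coefficients share the factor 10; dividing through by 10 gives  x y'' + (1 - x) y' + 6 y = 0.
This matches the Laguerre equation x y'' + (1 - x) y' + n y = 0 with n = 6; the polynomial solution is L_6(x).
With y = sum_k a_k x^k, matching x^k gives (k+1)k a_{k+1} + (k+1) a_{k+1} - k a_k + n a_k = 0, i.e. (k+1)^2 a_{k+1} = (k - n) a_k = (k - 6) a_k. The right side vanishes at k = 6, so the series terminates at degree 6.
Standard normalization L_n(0) = 1 gives a_0 = 1. Work upward with a_{k+1} = (k - 6) a_k / (k+1)^2:
  a_1 = (0 - 6)(1) / 1^2 = -6/1 = -6
  a_2 = (1 - 6)(-6) / 2^2 = 30/4 = 15/2
  a_3 = (2 - 6)(15/2) / 3^2 = -30/9 = -10/3
  a_4 = (3 - 6)(-10/3) / 4^2 = 10/16 = 5/8
  a_5 = (4 - 6)(5/8) / 5^2 = (-5/4)/25 = -1/20
  a_6 = (5 - 6)(-1/20) / 6^2 = (1/20)/36 = 1/720
Hence L_6(x) = x^6/720 - x^5/20 + 5 x^4/8 - 10 x^3/3 + 15 x^2/2 - 6 x + 1.

L_6(x); series = x^6/720 - x^5/20 + 5 x^4/8 - 10 x^3/3 + 15 x^2/2 - 6 x + 1


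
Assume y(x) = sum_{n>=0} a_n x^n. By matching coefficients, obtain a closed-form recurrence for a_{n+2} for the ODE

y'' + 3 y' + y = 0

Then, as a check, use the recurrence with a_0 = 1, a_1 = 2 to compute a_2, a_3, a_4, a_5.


Substitute y = sum_n a_n x^n.
y''(x) has coefficient (n+2)(n+1) a_{n+2} at x^n;
3 y'(x) has coefficient 3 (n+1) a_{n+1} at x^n;
y(x) has coefficient 1 a_n at x^n.
Matching x^n: (n+2)(n+1) a_{n+2} + 3 (n+1) a_{n+1} + 1 a_n = 0.
Thus a_{n+2} = [-3 (n+1) a_{n+1} - 1 a_n] / ((n+1)(n+2)).

Check with a_0 = 1, a_1 = 2 (apply the recurrence for n = 0, 1, 2, 3): a_0 = 1, a_1 = 2, a_2 = -7/2, a_3 = 19/6, a_4 = -25/12, a_5 = 131/120.

a_(n+2) = [-3 (n+1) a_(n+1) - 1 a_n] / ((n+1)(n+2)); check: a_0 = 1, a_1 = 2, a_2 = -7/2, a_3 = 19/6, a_4 = -25/12, a_5 = 131/120


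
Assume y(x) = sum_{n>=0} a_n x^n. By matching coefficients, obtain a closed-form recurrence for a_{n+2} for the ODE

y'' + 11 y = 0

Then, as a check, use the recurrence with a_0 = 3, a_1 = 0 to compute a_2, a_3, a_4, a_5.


Substitute y = sum_n a_n x^n into y'' + (const) y = 0.
y''(x) = sum_{n>=0} (n+2)(n+1) a_{n+2} x^n.
The ODE becomes sum_n [(n+2)(n+1) a_{n+2} + 11 a_n] x^n = 0.
Setting each coefficient to zero gives the recurrence:
  (n+2)(n+1) a_{n+2} + 11 a_n = 0,
  a_{n+2} = -11 / ((n+1)(n+2)) a_n.

Check with a_0 = 3, a_1 = 0 (apply the recurrence for n = 0, 1, 2, 3): a_0 = 3, a_1 = 0, a_2 = -33/2, a_3 = 0, a_4 = 121/8, a_5 = 0.

a_{n+2} = -11/((n+1)(n+2)) * a_n; check: a_0 = 3, a_1 = 0, a_2 = -33/2, a_3 = 0, a_4 = 121/8, a_5 = 0


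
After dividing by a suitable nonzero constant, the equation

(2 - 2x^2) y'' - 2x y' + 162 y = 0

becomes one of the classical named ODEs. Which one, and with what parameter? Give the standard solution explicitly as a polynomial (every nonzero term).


All three coefficients share the factor 2; dividing through by 2 gives  (1 - x^2) y'' - x y' + 81 y = 0.
This matches the Chebyshev equation (1 - x^2) y'' - x y' + n^2 y = 0 (note the -x y' term, not -2x y') with n^2 = 81, so n = 9; the polynomial solution is T_9(x).
With y = sum_k a_k x^k, matching x^k gives (k+2)(k+1) a_{k+2} = (k^2 - n^2) a_k = (k - 9)(k + 9) a_k. The right side vanishes at k = 9, so the series with the parity of 9 terminates at degree 9.
Standard normalization: leading coefficient of T_n is 2^(n-1), so a_9 = 2^8 = 256. Work downward with a_k = (k+1)(k+2) a_{k+2} / ((k - 9)(k + 9)):
  a_7 = (8)(9)(256) / ((7 - 9)(7 + 9)) = 18432/(-32) = -576
  a_5 = (6)(7)(-576) / ((5 - 9)(5 + 9)) = -24192/(-56) = 432
  a_3 = (4)(5)(432) / ((3 - 9)(3 + 9)) = 8640/(-72) = -120
  a_1 = (2)(3)(-120) / ((1 - 9)(1 + 9)) = -720/(-80) = 9
Hence T_9(x) = 256 x^9 - 576 x^7 + 432 x^5 - 120 x^3 + 9 x.

T_9(x); series = 256 x^9 - 576 x^7 + 432 x^5 - 120 x^3 + 9 x


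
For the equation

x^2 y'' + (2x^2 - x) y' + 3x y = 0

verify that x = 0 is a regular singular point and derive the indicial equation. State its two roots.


Divide by x^2 to reach normal form y'' + P_1(x) y' + P_2(x) y = 0 with P_1(x) = 2 - 1/x and P_2(x) = 3/x.
x = 0 is a singular point because the y'-coefficient 2 - 1/x has a pole at x = 0 and the y-coefficient 3/x has a pole at x = 0.
It is a regular singular point because x P_1(x) = p(x) = 2x - 1 and x^2 P_2(x) = q(x) = 3x are polynomials, hence analytic at x = 0.
p(0) = -1,  q(0) = 0.
Indicial equation: r(r-1) + p(0) r + q(0) = 0, i.e. r^2 + (p(0) - 1) r + q(0) = 0, i.e. r^2 - 2 r = 0.
Discriminant: (-2)^2 - 4(0) = 4, so r = (2 ± 2)/2.
Solving: r_1 = 2, r_2 = 0.

indicial: r^2 - 2 r = 0; roots r_1 = 2, r_2 = 0


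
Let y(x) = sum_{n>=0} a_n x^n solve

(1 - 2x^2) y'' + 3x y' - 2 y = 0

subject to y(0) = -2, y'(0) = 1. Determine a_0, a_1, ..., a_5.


Ansatz: y(x) = sum_{n>=0} a_n x^n, so y'(x) = sum_{n>=1} n a_n x^(n-1) and y''(x) = sum_{n>=2} n(n-1) a_n x^(n-2).
Substitute into P(x) y'' + Q(x) y' + R(x) y = 0 with P(x) = 1 - 2x^2, Q(x) = 3x, R(x) = -2, and match powers of x.
Initial conditions: a_0 = -2, a_1 = 1.
Setting the coefficient of each power of x to zero and solving order by order (substituting the coefficients already found):
  x^0: 2 a_2 - 2 a_0 = 0  ->  2 a_2 = 2 a_0 = -4  ->  a_2 = -2
  x^1: 6 a_3 + a_1 = 0  ->  6 a_3 = -a_1 = -1  ->  a_3 = -1/6
  x^2: 12 a_4 = 0  ->  a_4 = 0
  x^3: 20 a_5 - 5 a_3 = 0  ->  20 a_5 = 5 a_3 = -5/6  ->  a_5 = -1/24
Truncated series: y(x) = -2 + x - 2 x^2 - (1/6) x^3 - (1/24) x^5 + O(x^6).

a_0 = -2; a_1 = 1; a_2 = -2; a_3 = -1/6; a_4 = 0; a_5 = -1/24


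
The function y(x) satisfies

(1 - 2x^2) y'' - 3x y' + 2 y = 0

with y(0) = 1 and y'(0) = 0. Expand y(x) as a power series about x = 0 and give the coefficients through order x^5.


Ansatz: y(x) = sum_{n>=0} a_n x^n, so y'(x) = sum_{n>=1} n a_n x^(n-1) and y''(x) = sum_{n>=2} n(n-1) a_n x^(n-2).
Substitute into P(x) y'' + Q(x) y' + R(x) y = 0 with P(x) = 1 - 2x^2, Q(x) = -3x, R(x) = 2, and match powers of x.
Initial conditions: a_0 = 1, a_1 = 0.
Setting the coefficient of each power of x to zero and solving order by order (substituting the coefficients already found):
  x^0: 2 a_2 + 2 a_0 = 0  ->  2 a_2 = -2 a_0 = -2  ->  a_2 = -1
  x^1: 6 a_3 - a_1 = 0  ->  6 a_3 = a_1 = 0  ->  a_3 = 0
  x^2: 12 a_4 - 8 a_2 = 0  ->  12 a_4 = 8 a_2 = -8  ->  a_4 = -2/3
  x^3: 20 a_5 - 19 a_3 = 0  ->  20 a_5 = 19 a_3 = 0  ->  a_5 = 0
Truncated series: y(x) = 1 - x^2 - (2/3) x^4 + O(x^6).

a_0 = 1; a_1 = 0; a_2 = -1; a_3 = 0; a_4 = -2/3; a_5 = 0


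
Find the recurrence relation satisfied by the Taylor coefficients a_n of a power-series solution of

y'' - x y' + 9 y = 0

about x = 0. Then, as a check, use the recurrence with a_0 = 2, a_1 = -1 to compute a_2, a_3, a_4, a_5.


Substitute y = sum_n a_n x^n.
y''(x) has coefficient (n+2)(n+1) a_{n+2} at x^n;
-x y'(x) has coefficient -n a_n at x^n (shift);
9 y(x) has coefficient 9 a_n at x^n.
Matching x^n: (n+2)(n+1) a_{n+2} + (-n + 9) a_n = 0.
Thus a_{n+2} = (n - 9) / ((n+1)(n+2)) * a_n.

Check with a_0 = 2, a_1 = -1 (apply the recurrence for n = 0, 1, 2, 3): a_0 = 2, a_1 = -1, a_2 = -9, a_3 = 4/3, a_4 = 21/4, a_5 = -2/5.

a_(n+2) = (n - 9) / ((n+1)(n+2)) * a_n; check: a_0 = 2, a_1 = -1, a_2 = -9, a_3 = 4/3, a_4 = 21/4, a_5 = -2/5


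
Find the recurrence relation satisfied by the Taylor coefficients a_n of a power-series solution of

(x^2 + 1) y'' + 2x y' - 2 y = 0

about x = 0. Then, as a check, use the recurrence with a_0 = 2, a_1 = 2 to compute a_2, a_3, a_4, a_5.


Substitute y = sum_n a_n x^n.
(1 + 1 x^2) y'' contributes (n+2)(n+1) a_{n+2} + n(n-1) a_n at x^n.
2 x y'(x) contributes 2 n a_n at x^n.
-2 y(x) contributes -2 a_n at x^n.
Matching x^n: (n+2)(n+1) a_{n+2} + (n(n-1) + 2 n - 2) a_n = 0.
Thus a_{n+2} = (-n(n-1) - 2 n + 2) / ((n+1)(n+2)) * a_n.

Check with a_0 = 2, a_1 = 2 (apply the recurrence for n = 0, 1, 2, 3): a_0 = 2, a_1 = 2, a_2 = 2, a_3 = 0, a_4 = -2/3, a_5 = 0.

a_(n+2) = (-n(n-1) - 2 n + 2) / ((n+1)(n+2)) * a_n; check: a_0 = 2, a_1 = 2, a_2 = 2, a_3 = 0, a_4 = -2/3, a_5 = 0


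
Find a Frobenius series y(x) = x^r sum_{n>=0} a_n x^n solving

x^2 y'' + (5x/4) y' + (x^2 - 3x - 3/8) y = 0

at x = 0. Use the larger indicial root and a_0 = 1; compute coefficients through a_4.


Write in Frobenius form y'' + (p(x)/x) y' + (q(x)/x^2) y = 0:
  p(x) = 5/4,  q(x) = x^2 - 3x - 3/8.
Indicial equation: r(r-1) + (5/4) r + (-3/8) = 0 -> roots r_1 = 1/2, r_2 = -3/4.
Take r = r_1 = 1/2. Let y(x) = x^r sum_{n>=0} a_n x^n with a_0 = 1.
Substitute y = x^r sum a_n x^n and match x^{r+n}. The recurrence is
  D(n) a_n - 3 a_{n-1} + 1 a_{n-2} = 0,  where D(n) = (r+n)(r+n-1) + (5/4)(r+n) + (-3/8).
  a_n = [3 a_{n-1} - 1 a_{n-2}] / D(n).
Since the indicial polynomial factors as (r - r_1)(r - r_2), D(n) = (r_1 + n - r_1)(r_1 + n - r_2) = n(n + 5/4).
Evaluating step by step (a_0 = 1):
  n = 1: D(1) = 1(1 + 5/4) = 9/4; numerator = 3(1) = 3; a_1 = (3)/(9/4) = 4/3
  n = 2: D(2) = 2(2 + 5/4) = 13/2; numerator = 3(4/3) - 1(1) = 3; a_2 = (3)/(13/2) = 6/13
  n = 3: D(3) = 3(3 + 5/4) = 51/4; numerator = 3(6/13) - 1(4/3) = 2/39; a_3 = (2/39)/(51/4) = 8/1989
  n = 4: D(4) = 4(4 + 5/4) = 21; numerator = 3(8/1989) - 1(6/13) = -298/663; a_4 = (-298/663)/(21) = -298/13923

r = 1/2; a_0 = 1; a_1 = 4/3; a_2 = 6/13; a_3 = 8/1989; a_4 = -298/13923


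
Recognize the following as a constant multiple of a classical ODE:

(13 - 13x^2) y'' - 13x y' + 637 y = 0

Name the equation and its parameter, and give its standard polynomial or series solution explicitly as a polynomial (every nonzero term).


All three coefficients share the factor 13; dividing through by 13 gives  (1 - x^2) y'' - x y' + 49 y = 0.
This matches the Chebyshev equation (1 - x^2) y'' - x y' + n^2 y = 0 (note the -x y' term, not -2x y') with n^2 = 49, so n = 7; the polynomial solution is T_7(x).
With y = sum_k a_k x^k, matching x^k gives (k+2)(k+1) a_{k+2} = (k^2 - n^2) a_k = (k - 7)(k + 7) a_k. The right side vanishes at k = 7, so the series with the parity of 7 terminates at degree 7.
Standard normalization: leading coefficient of T_n is 2^(n-1), so a_7 = 2^6 = 64. Work downward with a_k = (k+1)(k+2) a_{k+2} / ((k - 7)(k + 7)):
  a_5 = (6)(7)(64) / ((5 - 7)(5 + 7)) = 2688/(-24) = -112
  a_3 = (4)(5)(-112) / ((3 - 7)(3 + 7)) = -2240/(-40) = 56
  a_1 = (2)(3)(56) / ((1 - 7)(1 + 7)) = 336/(-48) = -7
Hence T_7(x) = 64 x^7 - 112 x^5 + 56 x^3 - 7 x.

T_7(x); series = 64 x^7 - 112 x^5 + 56 x^3 - 7 x


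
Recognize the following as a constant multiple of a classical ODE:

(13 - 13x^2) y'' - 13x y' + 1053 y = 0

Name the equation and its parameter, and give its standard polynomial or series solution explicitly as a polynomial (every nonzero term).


All three coefficients share the factor 13; dividing through by 13 gives  (1 - x^2) y'' - x y' + 81 y = 0.
This matches the Chebyshev equation (1 - x^2) y'' - x y' + n^2 y = 0 (note the -x y' term, not -2x y') with n^2 = 81, so n = 9; the polynomial solution is T_9(x).
With y = sum_k a_k x^k, matching x^k gives (k+2)(k+1) a_{k+2} = (k^2 - n^2) a_k = (k - 9)(k + 9) a_k. The right side vanishes at k = 9, so the series with the parity of 9 terminates at degree 9.
Standard normalization: leading coefficient of T_n is 2^(n-1), so a_9 = 2^8 = 256. Work downward with a_k = (k+1)(k+2) a_{k+2} / ((k - 9)(k + 9)):
  a_7 = (8)(9)(256) / ((7 - 9)(7 + 9)) = 18432/(-32) = -576
  a_5 = (6)(7)(-576) / ((5 - 9)(5 + 9)) = -24192/(-56) = 432
  a_3 = (4)(5)(432) / ((3 - 9)(3 + 9)) = 8640/(-72) = -120
  a_1 = (2)(3)(-120) / ((1 - 9)(1 + 9)) = -720/(-80) = 9
Hence T_9(x) = 256 x^9 - 576 x^7 + 432 x^5 - 120 x^3 + 9 x.

T_9(x); series = 256 x^9 - 576 x^7 + 432 x^5 - 120 x^3 + 9 x


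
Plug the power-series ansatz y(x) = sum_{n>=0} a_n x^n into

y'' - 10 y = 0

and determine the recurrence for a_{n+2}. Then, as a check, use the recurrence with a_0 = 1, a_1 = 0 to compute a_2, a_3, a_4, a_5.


Substitute y = sum_n a_n x^n into y'' + (const) y = 0.
y''(x) = sum_{n>=0} (n+2)(n+1) a_{n+2} x^n.
The ODE becomes sum_n [(n+2)(n+1) a_{n+2} - 10 a_n] x^n = 0.
Setting each coefficient to zero gives the recurrence:
  (n+2)(n+1) a_{n+2} - 10 a_n = 0,
  a_{n+2} = 10 / ((n+1)(n+2)) a_n.

Check with a_0 = 1, a_1 = 0 (apply the recurrence for n = 0, 1, 2, 3): a_0 = 1, a_1 = 0, a_2 = 5, a_3 = 0, a_4 = 25/6, a_5 = 0.

a_{n+2} = 10/((n+1)(n+2)) * a_n; check: a_0 = 1, a_1 = 0, a_2 = 5, a_3 = 0, a_4 = 25/6, a_5 = 0


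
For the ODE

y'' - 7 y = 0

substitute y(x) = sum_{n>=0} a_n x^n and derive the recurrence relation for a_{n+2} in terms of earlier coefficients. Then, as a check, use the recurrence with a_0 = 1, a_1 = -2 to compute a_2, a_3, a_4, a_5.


Substitute y = sum_n a_n x^n into y'' + (const) y = 0.
y''(x) = sum_{n>=0} (n+2)(n+1) a_{n+2} x^n.
The ODE becomes sum_n [(n+2)(n+1) a_{n+2} - 7 a_n] x^n = 0.
Setting each coefficient to zero gives the recurrence:
  (n+2)(n+1) a_{n+2} - 7 a_n = 0,
  a_{n+2} = 7 / ((n+1)(n+2)) a_n.

Check with a_0 = 1, a_1 = -2 (apply the recurrence for n = 0, 1, 2, 3): a_0 = 1, a_1 = -2, a_2 = 7/2, a_3 = -7/3, a_4 = 49/24, a_5 = -49/60.

a_{n+2} = 7/((n+1)(n+2)) * a_n; check: a_0 = 1, a_1 = -2, a_2 = 7/2, a_3 = -7/3, a_4 = 49/24, a_5 = -49/60


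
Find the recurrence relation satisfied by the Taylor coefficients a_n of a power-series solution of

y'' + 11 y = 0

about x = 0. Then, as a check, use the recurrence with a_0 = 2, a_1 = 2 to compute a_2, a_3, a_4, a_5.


Substitute y = sum_n a_n x^n into y'' + (const) y = 0.
y''(x) = sum_{n>=0} (n+2)(n+1) a_{n+2} x^n.
The ODE becomes sum_n [(n+2)(n+1) a_{n+2} + 11 a_n] x^n = 0.
Setting each coefficient to zero gives the recurrence:
  (n+2)(n+1) a_{n+2} + 11 a_n = 0,
  a_{n+2} = -11 / ((n+1)(n+2)) a_n.

Check with a_0 = 2, a_1 = 2 (apply the recurrence for n = 0, 1, 2, 3): a_0 = 2, a_1 = 2, a_2 = -11, a_3 = -11/3, a_4 = 121/12, a_5 = 121/60.

a_{n+2} = -11/((n+1)(n+2)) * a_n; check: a_0 = 2, a_1 = 2, a_2 = -11, a_3 = -11/3, a_4 = 121/12, a_5 = 121/60


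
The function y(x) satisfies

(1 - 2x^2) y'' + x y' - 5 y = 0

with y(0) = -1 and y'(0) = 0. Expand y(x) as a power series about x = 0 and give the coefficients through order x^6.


Ansatz: y(x) = sum_{n>=0} a_n x^n, so y'(x) = sum_{n>=1} n a_n x^(n-1) and y''(x) = sum_{n>=2} n(n-1) a_n x^(n-2).
Substitute into P(x) y'' + Q(x) y' + R(x) y = 0 with P(x) = 1 - 2x^2, Q(x) = x, R(x) = -5, and match powers of x.
Initial conditions: a_0 = -1, a_1 = 0.
Setting the coefficient of each power of x to zero and solving order by order (substituting the coefficients already found):
  x^0: 2 a_2 - 5 a_0 = 0  ->  2 a_2 = 5 a_0 = -5  ->  a_2 = -5/2
  x^1: 6 a_3 - 4 a_1 = 0  ->  6 a_3 = 4 a_1 = 0  ->  a_3 = 0
  x^2: 12 a_4 - 7 a_2 = 0  ->  12 a_4 = 7 a_2 = -35/2  ->  a_4 = -35/24
  x^3: 20 a_5 - 14 a_3 = 0  ->  20 a_5 = 14 a_3 = 0  ->  a_5 = 0
  x^4: 30 a_6 - 25 a_4 = 0  ->  30 a_6 = 25 a_4 = -875/24  ->  a_6 = -175/144
Truncated series: y(x) = -1 - (5/2) x^2 - (35/24) x^4 - (175/144) x^6 + O(x^7).

a_0 = -1; a_1 = 0; a_2 = -5/2; a_3 = 0; a_4 = -35/24; a_5 = 0; a_6 = -175/144


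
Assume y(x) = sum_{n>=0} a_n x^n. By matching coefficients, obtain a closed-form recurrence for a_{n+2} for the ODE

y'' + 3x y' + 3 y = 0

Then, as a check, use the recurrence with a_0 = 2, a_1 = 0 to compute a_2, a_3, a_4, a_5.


Substitute y = sum_n a_n x^n.
y''(x) has coefficient (n+2)(n+1) a_{n+2} at x^n;
3 x y'(x) has coefficient 3 n a_n at x^n (shift);
3 y(x) has coefficient 3 a_n at x^n.
Matching x^n: (n+2)(n+1) a_{n+2} + (3n + 3) a_n = 0.
Thus a_{n+2} = (-3n - 3) / ((n+1)(n+2)) * a_n.

Check with a_0 = 2, a_1 = 0 (apply the recurrence for n = 0, 1, 2, 3): a_0 = 2, a_1 = 0, a_2 = -3, a_3 = 0, a_4 = 9/4, a_5 = 0.

a_(n+2) = (-3n - 3) / ((n+1)(n+2)) * a_n; check: a_0 = 2, a_1 = 0, a_2 = -3, a_3 = 0, a_4 = 9/4, a_5 = 0
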